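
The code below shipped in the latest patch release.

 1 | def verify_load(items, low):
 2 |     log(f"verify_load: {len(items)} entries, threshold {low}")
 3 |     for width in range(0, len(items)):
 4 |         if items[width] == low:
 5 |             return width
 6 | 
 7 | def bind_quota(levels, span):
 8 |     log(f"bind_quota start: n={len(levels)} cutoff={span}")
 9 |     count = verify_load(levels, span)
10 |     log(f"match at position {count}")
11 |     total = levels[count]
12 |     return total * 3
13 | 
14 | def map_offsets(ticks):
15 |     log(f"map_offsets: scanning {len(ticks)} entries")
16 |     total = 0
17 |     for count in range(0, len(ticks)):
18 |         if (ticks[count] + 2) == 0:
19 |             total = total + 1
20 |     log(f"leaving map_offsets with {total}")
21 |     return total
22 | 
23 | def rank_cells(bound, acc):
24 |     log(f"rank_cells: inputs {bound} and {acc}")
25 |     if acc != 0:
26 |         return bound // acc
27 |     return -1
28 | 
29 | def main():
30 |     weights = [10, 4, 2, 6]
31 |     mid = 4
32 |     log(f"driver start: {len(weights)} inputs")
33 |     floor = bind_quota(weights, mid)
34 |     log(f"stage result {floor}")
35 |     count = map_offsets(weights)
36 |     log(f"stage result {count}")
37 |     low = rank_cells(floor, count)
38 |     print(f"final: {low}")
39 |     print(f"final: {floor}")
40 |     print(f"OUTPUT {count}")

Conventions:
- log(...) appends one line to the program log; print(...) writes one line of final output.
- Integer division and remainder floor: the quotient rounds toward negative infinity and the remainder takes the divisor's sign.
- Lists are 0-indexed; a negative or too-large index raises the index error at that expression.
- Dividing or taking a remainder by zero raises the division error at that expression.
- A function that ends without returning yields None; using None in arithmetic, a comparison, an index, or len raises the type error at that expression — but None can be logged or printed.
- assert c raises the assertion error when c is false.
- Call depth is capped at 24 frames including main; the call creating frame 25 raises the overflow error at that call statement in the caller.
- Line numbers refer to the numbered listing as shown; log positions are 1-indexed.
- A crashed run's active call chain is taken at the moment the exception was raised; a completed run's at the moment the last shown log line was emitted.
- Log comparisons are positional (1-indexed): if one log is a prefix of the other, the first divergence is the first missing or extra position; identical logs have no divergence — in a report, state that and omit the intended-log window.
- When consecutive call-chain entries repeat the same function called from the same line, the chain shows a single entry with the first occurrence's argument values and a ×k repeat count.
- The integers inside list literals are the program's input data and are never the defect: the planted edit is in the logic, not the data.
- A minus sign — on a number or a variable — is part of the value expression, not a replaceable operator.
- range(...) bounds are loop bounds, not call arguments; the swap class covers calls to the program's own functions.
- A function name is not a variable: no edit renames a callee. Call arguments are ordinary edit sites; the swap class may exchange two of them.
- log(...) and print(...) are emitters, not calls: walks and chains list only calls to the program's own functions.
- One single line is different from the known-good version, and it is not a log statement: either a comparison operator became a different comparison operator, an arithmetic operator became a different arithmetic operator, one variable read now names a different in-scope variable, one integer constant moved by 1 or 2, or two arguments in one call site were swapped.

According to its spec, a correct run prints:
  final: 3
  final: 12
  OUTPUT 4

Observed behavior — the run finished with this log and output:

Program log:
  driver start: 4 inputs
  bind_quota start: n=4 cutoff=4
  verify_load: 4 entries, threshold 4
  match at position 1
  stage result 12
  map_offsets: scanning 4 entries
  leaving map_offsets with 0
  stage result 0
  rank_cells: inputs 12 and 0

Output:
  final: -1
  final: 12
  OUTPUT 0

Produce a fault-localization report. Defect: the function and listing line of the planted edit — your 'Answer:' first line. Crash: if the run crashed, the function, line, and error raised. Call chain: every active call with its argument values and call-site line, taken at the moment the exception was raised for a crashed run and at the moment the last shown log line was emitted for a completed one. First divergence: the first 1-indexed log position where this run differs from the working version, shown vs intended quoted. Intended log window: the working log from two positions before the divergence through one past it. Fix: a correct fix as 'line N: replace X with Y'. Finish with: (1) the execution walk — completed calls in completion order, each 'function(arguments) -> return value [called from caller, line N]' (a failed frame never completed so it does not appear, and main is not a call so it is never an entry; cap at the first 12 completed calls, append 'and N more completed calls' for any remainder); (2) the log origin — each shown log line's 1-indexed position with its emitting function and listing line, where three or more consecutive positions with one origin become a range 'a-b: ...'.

Answer: the defect is in map_offsets at line 18.
Key fact: Log line 7 is where behavior first shows: 'leaving map_offsets with 0' appears instead of 'leaving map_offsets with 4'.
Call chain: main -> rank_cells(12, 0) (called at line 37).
First divergence: at position 7 the run shows 'leaving map_offsets with 0' where the working version logs 'leaving map_offsets with 4'.
Intended log window:
  5: stage result 12
  6: map_offsets: scanning 4 entries
  7: leaving map_offsets with 4
  8: stage result 4
Execution walk:
  verify_load([10, 4, 2, 6], 4) -> 1  [called from bind_quota, line 9]
  bind_quota([10, 4, 2, 6], 4) -> 12  [called from main, line 33]
  map_offsets([10, 4, 2, 6]) -> 0  [called from main, line 35]
  rank_cells(12, 0) -> -1  [called from main, line 37]
Log line origins:
  1: from main, line 32
  2: from bind_quota, line 8
  3: from verify_load, line 2
  4: from bind_quota, line 10
  5: from main, line 34
  6: from map_offsets, line 15
  7: from map_offsets, line 20
  8: from main, line 36
  9: from rank_cells, line 24
A correct fix: line 18: replace `+` with `%`.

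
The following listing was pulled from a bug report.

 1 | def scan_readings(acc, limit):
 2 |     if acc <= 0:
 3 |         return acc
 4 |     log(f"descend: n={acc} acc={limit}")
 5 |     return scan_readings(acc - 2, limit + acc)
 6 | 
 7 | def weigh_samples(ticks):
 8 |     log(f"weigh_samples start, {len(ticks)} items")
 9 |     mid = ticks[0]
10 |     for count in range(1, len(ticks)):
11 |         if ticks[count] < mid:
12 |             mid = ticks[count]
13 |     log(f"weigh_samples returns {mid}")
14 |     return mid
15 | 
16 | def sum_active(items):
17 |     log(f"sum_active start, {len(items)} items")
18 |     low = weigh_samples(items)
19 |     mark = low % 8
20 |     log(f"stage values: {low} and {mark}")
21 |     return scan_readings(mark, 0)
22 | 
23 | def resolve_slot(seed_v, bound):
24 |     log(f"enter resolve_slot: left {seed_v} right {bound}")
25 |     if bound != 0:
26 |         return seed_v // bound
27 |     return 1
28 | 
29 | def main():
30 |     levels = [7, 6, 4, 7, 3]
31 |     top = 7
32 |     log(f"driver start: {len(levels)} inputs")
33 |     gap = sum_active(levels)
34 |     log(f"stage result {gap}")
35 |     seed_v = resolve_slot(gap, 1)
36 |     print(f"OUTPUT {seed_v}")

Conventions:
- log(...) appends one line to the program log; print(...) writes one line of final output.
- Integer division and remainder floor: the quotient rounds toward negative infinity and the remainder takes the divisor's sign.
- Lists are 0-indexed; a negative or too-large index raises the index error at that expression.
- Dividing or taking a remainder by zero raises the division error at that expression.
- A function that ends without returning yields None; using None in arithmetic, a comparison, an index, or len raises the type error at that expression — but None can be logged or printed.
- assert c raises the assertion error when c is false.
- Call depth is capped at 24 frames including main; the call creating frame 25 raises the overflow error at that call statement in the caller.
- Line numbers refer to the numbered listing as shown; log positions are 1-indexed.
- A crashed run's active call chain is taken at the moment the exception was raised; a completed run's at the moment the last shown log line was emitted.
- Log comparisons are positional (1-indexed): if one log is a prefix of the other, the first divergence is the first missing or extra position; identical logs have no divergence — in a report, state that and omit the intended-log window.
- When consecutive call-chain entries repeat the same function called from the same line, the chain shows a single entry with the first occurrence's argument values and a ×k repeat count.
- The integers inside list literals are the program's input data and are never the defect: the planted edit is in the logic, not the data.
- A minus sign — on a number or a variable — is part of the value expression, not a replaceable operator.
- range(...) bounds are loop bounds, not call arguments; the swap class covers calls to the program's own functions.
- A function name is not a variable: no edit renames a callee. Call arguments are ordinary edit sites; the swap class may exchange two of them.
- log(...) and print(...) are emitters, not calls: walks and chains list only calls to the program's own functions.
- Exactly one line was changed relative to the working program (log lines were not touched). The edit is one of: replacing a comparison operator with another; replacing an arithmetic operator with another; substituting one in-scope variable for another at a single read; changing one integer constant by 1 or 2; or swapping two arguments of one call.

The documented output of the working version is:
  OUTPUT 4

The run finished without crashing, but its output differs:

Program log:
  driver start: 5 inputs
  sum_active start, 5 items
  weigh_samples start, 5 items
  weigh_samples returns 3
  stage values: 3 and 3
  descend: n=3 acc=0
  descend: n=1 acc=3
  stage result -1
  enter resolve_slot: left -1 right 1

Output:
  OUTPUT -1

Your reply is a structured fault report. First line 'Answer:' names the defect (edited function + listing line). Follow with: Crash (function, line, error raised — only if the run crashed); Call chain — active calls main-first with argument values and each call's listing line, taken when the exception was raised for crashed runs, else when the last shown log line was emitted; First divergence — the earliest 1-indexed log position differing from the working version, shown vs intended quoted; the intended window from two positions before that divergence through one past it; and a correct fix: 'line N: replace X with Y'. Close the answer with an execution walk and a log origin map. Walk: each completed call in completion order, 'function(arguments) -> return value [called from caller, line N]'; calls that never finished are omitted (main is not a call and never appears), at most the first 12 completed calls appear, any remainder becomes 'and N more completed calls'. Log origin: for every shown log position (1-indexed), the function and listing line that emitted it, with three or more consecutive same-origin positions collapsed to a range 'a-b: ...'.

Answer: the defect is in scan_readings at line 3.
Core observation: At log position 8 the runs split — shown 'stage result -1', but the working version logs 'stage result 4'.
Call chain: main -> resolve_slot(-1, 1) (called at line 35).
First divergence: position 8; shown 'stage result -1' vs intended 'stage result 4'.
Intended log window:
  6: descend: n=3 acc=0
  7: descend: n=1 acc=3
  8: stage result 4
  9: enter resolve_slot: left 4 right 1
Execution walk:
  weigh_samples([7, 6, 4, 7, 3]) -> 3  [called from sum_active, line 18]
  scan_readings(-1, 4) -> -1  [called from scan_readings, line 5]
  scan_readings(1, 3) -> -1  [called from scan_readings, line 5]
  scan_readings(3, 0) -> -1  [called from sum_active, line 21]
  sum_active([7, 6, 4, 7, 3]) -> -1  [called from main, line 33]
  resolve_slot(-1, 1) -> -1  [called from main, line 35]
Origin of each log line:
  1: logged in main at line 32
  2: logged in sum_active at line 17
  3: logged in weigh_samples at line 8
  4: logged in weigh_samples at line 13
  5: logged in sum_active at line 20
  6: logged in scan_readings at line 4
  7: logged in scan_readings at line 4
  8: logged in main at line 34
  9: logged in resolve_slot at line 24
A correct fix: line 3: replace `acc` with `limit`.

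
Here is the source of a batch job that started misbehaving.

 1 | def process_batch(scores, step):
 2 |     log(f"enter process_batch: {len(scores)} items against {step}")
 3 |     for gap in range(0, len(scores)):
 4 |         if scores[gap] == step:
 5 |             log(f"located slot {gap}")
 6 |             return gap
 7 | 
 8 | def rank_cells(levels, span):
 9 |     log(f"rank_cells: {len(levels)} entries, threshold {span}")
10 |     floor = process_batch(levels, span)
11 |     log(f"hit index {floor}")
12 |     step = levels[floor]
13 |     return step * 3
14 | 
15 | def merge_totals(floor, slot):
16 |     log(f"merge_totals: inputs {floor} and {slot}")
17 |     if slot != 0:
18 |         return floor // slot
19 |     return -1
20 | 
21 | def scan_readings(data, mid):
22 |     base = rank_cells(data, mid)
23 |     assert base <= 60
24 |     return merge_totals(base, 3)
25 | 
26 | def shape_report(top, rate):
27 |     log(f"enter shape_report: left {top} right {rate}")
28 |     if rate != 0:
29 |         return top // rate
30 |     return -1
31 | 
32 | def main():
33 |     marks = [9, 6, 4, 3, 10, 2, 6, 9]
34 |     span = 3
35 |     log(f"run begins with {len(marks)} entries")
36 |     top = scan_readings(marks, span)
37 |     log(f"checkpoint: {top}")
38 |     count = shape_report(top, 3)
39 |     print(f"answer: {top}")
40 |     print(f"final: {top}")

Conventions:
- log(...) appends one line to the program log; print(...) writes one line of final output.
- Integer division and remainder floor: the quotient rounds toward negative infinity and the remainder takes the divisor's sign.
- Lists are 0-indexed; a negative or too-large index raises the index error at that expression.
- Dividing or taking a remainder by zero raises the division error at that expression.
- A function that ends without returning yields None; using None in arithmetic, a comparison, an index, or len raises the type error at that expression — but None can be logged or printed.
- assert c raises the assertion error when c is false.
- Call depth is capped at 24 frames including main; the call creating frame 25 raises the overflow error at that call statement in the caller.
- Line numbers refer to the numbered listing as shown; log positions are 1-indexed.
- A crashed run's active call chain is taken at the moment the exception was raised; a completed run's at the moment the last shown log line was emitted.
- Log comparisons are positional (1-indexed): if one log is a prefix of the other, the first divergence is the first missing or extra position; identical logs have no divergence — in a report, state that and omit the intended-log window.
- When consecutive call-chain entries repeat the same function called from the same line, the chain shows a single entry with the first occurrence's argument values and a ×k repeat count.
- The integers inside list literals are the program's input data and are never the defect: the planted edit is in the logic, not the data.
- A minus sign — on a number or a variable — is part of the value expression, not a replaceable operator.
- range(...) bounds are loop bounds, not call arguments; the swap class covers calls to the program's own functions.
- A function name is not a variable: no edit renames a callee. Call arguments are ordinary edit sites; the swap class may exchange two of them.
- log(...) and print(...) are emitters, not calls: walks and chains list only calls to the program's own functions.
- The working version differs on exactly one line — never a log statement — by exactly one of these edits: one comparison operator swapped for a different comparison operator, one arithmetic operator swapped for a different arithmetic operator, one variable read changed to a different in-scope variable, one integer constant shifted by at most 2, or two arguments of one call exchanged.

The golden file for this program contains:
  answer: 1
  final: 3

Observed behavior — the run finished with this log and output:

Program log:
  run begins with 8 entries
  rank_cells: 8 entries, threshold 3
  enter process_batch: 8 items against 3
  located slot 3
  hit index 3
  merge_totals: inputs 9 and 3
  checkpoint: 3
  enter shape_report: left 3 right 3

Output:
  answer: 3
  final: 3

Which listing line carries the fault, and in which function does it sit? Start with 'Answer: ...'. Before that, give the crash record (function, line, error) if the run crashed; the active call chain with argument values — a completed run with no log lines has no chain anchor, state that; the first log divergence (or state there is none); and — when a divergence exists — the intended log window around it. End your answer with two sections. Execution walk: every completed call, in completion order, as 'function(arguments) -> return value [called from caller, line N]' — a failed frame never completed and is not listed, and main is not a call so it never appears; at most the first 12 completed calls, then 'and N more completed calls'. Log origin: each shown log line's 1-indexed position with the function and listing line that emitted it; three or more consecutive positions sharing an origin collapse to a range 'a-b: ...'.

Answer: the defect is in main at line 39.
Core observation: Every logged value matches the working version; the printed result is what differs.
Call chain: main -> shape_report(3, 3) (called at line 38).
First divergence: there is none — every log position agrees.
Execution walk:
  process_batch([9, 6, 4, 3, 10, 2, 6, 9], 3) -> 3  [called from rank_cells, line 10]
  rank_cells([9, 6, 4, 3, 10, 2, 6, 9], 3) -> 9  [called from scan_readings, line 22]
  merge_totals(9, 3) -> 3  [called from scan_readings, line 24]
  scan_readings([9, 6, 4, 3, 10, 2, 6, 9], 3) -> 3  [called from main, line 36]
  shape_report(3, 3) -> 1  [called from main, line 38]
Log origins:
  1: from main, line 35
  2: from rank_cells, line 9
  3: from process_batch, line 2
  4: from process_batch, line 5
  5: from rank_cells, line 11
  6: from merge_totals, line 16
  7: from main, line 37
  8: from shape_report, line 27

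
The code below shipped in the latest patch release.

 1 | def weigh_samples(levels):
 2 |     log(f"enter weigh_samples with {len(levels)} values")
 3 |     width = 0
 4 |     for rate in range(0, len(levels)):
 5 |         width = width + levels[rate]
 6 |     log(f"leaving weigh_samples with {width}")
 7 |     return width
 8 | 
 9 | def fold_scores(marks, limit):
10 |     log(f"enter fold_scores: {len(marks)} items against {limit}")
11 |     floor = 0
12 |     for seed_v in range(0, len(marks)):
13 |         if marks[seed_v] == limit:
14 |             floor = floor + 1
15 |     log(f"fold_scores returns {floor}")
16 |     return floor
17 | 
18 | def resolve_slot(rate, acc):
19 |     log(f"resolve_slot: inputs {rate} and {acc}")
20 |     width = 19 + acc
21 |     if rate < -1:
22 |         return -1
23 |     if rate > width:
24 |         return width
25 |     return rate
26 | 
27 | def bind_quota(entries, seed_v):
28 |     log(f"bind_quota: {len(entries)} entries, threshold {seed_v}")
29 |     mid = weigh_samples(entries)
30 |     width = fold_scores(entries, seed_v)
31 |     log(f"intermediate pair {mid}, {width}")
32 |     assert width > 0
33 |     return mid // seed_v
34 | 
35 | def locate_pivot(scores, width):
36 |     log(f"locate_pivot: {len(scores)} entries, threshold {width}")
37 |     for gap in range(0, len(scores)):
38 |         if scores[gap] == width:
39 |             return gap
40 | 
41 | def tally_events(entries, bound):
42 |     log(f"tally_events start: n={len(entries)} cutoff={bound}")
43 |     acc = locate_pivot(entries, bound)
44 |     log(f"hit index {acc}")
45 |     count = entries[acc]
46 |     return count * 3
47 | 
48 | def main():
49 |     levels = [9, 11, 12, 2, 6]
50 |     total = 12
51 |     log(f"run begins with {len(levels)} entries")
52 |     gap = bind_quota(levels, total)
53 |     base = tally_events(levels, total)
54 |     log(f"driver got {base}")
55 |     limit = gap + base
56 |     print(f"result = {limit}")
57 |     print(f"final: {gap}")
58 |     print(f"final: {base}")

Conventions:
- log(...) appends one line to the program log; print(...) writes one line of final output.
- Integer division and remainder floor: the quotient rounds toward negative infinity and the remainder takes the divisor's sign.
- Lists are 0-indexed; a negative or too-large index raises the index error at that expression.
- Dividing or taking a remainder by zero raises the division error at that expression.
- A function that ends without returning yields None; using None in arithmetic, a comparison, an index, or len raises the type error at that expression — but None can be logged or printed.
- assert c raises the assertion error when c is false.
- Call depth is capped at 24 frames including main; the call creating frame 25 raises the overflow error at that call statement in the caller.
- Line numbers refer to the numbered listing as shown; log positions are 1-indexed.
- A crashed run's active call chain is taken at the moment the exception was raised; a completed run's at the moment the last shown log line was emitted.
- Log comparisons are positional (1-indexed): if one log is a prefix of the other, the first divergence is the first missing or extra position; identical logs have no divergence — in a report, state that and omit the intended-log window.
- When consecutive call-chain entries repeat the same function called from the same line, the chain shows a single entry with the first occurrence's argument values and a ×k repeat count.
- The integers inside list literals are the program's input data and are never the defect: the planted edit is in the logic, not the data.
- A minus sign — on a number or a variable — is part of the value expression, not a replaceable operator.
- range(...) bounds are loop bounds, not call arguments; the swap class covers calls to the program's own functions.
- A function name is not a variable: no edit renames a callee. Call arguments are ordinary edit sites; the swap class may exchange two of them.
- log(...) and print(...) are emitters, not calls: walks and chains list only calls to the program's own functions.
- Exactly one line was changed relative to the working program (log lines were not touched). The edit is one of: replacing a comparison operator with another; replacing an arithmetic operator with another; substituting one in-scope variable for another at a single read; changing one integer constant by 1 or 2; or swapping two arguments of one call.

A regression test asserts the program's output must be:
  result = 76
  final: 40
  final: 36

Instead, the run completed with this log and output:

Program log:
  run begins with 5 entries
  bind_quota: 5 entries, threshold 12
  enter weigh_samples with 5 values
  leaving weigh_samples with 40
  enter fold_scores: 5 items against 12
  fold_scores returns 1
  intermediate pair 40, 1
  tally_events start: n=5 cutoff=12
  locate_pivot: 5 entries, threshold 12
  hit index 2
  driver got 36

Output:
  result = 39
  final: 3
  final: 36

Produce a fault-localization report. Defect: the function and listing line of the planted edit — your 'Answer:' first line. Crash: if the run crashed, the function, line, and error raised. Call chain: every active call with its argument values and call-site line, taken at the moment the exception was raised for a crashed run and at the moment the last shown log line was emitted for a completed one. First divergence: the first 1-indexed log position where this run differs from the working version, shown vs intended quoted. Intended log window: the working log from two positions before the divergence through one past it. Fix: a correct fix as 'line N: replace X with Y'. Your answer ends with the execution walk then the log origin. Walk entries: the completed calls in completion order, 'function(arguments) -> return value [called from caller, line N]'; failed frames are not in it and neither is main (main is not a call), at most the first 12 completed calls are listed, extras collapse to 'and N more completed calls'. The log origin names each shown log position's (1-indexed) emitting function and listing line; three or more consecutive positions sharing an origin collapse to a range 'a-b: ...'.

Answer: the defect is in bind_quota at line 33.
Key fact: The two runs log identically and part ways only at the printed values.
Call chain: main.
First divergence: none (the log streams are identical).
Execution walk:
  weigh_samples([9, 11, 12, 2, 6]) -> 40  [called from bind_quota, line 29]
  fold_scores([9, 11, 12, 2, 6], 12) -> 1  [called from bind_quota, line 30]
  bind_quota([9, 11, 12, 2, 6], 12) -> 3  [called from main, line 52]
  locate_pivot([9, 11, 12, 2, 6], 12) -> 2  [called from tally_events, line 43]
  tally_events([9, 11, 12, 2, 6], 12) -> 36  [called from main, line 53]
Log origin:
  1: from main, line 51
  2: from bind_quota, line 28
  3: from weigh_samples, line 2
  4: from weigh_samples, line 6
  5: from fold_scores, line 10
  6: from fold_scores, line 15
  7: from bind_quota, line 31
  8: from tally_events, line 42
  9: from locate_pivot, line 36
  10: from tally_events, line 44
  11: from main, line 54
A correct fix: line 33: replace `seed_v` with `width`.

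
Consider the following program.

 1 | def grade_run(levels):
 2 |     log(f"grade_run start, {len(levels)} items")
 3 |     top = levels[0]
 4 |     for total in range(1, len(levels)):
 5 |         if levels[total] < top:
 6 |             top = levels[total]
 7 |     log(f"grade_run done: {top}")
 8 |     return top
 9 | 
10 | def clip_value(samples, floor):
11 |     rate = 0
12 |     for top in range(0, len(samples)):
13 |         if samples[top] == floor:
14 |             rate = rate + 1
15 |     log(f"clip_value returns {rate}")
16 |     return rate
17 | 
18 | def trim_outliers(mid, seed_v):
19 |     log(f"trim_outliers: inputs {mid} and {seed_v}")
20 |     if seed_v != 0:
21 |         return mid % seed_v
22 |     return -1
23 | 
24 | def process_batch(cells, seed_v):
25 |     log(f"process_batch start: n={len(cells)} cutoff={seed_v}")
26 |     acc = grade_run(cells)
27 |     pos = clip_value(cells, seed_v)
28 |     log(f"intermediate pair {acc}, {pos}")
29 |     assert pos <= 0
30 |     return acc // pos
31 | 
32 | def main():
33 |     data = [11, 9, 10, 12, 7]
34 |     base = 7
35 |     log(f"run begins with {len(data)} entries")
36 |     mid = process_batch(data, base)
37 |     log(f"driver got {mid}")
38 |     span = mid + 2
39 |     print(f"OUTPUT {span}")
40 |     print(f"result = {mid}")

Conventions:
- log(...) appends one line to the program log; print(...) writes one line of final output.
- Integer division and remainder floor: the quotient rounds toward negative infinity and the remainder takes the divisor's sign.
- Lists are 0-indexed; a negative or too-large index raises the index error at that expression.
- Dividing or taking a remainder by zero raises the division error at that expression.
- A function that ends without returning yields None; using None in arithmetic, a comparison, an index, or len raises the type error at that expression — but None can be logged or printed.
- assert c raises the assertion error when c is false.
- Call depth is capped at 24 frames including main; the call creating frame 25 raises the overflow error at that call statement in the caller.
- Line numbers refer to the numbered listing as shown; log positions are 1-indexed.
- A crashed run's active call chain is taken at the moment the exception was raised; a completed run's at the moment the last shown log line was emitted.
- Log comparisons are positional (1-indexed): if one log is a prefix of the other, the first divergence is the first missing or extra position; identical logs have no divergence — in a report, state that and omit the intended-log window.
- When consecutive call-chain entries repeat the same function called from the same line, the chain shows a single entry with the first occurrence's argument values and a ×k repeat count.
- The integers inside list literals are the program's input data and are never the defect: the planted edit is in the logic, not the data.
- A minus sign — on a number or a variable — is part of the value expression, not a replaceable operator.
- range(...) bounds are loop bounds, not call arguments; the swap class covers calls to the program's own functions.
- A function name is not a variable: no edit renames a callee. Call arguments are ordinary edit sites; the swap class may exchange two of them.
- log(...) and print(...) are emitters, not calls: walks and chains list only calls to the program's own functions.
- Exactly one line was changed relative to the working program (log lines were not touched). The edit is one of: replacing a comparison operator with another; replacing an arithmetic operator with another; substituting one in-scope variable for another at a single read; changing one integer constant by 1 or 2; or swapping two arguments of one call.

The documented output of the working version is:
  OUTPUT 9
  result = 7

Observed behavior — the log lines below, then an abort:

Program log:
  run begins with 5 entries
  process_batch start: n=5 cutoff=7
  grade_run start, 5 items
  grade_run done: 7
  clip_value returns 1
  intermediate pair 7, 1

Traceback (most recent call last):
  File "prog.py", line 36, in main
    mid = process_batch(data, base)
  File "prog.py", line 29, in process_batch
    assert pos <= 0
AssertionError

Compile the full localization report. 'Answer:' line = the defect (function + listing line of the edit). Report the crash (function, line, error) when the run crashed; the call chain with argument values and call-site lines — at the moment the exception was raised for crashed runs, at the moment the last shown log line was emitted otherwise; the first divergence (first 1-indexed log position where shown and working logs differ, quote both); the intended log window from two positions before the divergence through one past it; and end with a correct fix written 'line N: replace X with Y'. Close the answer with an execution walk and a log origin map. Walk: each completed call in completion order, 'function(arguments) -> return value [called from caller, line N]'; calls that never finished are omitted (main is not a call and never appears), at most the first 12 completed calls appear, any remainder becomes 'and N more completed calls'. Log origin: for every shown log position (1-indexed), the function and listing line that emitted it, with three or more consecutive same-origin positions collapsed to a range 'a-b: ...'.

Answer: the defect is in process_batch at line 29.
Key fact: The shown log is a 6-line prefix of the intended one, whose next entry is 'driver got 7'.
Crash: process_batch, line 29, AssertionError.
Call chain: main -> process_batch([11, 9, 10, 12, 7], 7) (called at line 36).
First divergence: position 7 — the faulty run's log ends after 6 lines; the working version continues with 'driver got 7'.
Intended log window:
  5: clip_value returns 1
  6: intermediate pair 7, 1
  7: driver got 7
Execution walk:
  grade_run([11, 9, 10, 12, 7]) -> 7  [called from process_batch, line 26]
  clip_value([11, 9, 10, 12, 7], 7) -> 1  [called from process_batch, line 27]
Origin of each log line:
  1: emitted by main (line 35)
  2: emitted by process_batch (line 25)
  3: emitted by grade_run (line 2)
  4: emitted by grade_run (line 7)
  5: emitted by clip_value (line 15)
  6: emitted by process_batch (line 28)
A correct fix: line 29: replace `<=` with `>`.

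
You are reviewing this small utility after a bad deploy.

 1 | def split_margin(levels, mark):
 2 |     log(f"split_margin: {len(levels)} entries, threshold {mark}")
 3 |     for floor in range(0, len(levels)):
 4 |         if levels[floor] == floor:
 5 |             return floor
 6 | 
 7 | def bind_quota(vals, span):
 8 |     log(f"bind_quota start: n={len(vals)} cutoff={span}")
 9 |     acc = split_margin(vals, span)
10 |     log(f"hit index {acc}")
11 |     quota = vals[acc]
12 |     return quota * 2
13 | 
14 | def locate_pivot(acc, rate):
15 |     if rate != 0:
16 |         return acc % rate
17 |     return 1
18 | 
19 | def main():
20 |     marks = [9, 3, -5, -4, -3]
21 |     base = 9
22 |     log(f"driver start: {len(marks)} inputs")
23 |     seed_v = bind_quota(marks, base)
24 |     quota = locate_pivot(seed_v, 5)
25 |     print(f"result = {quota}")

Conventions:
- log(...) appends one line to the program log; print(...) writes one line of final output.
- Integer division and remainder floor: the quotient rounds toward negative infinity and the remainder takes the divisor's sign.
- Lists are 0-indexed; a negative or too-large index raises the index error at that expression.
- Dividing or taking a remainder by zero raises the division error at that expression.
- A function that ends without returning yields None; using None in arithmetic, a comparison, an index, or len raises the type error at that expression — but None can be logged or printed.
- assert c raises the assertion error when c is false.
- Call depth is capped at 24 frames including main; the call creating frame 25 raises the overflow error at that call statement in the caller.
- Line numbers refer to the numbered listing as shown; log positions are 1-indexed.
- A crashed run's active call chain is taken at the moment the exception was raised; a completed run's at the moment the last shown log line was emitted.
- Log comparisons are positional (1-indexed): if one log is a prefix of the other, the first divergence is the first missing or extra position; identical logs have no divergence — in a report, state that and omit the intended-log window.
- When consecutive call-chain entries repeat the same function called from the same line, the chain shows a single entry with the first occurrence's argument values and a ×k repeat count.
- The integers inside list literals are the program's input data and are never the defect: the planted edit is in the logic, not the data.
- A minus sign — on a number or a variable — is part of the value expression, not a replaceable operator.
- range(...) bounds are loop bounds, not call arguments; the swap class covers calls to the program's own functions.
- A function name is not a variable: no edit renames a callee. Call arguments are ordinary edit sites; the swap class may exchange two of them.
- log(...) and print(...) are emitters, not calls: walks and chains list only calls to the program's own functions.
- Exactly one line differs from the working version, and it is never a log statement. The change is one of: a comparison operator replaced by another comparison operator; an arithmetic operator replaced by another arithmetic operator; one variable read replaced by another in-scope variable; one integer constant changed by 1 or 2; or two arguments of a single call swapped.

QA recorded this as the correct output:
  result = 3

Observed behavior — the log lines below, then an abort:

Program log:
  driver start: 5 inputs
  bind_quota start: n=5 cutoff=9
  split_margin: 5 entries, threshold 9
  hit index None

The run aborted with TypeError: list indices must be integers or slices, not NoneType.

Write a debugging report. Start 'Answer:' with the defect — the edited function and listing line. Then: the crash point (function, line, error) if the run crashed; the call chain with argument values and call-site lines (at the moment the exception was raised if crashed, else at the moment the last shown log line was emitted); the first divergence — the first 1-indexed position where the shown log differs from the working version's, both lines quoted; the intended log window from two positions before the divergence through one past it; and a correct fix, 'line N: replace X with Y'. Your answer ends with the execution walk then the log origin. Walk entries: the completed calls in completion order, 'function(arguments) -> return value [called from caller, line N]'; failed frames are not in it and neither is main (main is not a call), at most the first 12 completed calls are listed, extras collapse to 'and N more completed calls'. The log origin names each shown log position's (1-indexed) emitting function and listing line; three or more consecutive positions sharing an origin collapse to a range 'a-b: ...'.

Answer: the defect is in split_margin at line 4.
Key fact: The log first diverges at position 4: the faulty run prints 'hit index None' where the working version prints 'hit index 0'.
Crash: bind_quota, line 11, TypeError.
Call chain: main -> bind_quota([9, 3, -5, -4, -3], 9) (called at line 23).
First divergence: position 4; shown 'hit index None' vs intended 'hit index 0'.
Intended log window:
  2: bind_quota start: n=5 cutoff=9
  3: split_margin: 5 entries, threshold 9
  4: hit index 0
Execution walk:
  split_margin([9, 3, -5, -4, -3], 9) -> None  [called from bind_quota, line 9]
Log line origins:
  1: logged in main at line 22
  2: logged in bind_quota at line 8
  3: logged in split_margin at line 2
  4: logged in bind_quota at line 10
A correct fix: line 4: replace `levels[floor] == floor` with `levels[floor] == mark`.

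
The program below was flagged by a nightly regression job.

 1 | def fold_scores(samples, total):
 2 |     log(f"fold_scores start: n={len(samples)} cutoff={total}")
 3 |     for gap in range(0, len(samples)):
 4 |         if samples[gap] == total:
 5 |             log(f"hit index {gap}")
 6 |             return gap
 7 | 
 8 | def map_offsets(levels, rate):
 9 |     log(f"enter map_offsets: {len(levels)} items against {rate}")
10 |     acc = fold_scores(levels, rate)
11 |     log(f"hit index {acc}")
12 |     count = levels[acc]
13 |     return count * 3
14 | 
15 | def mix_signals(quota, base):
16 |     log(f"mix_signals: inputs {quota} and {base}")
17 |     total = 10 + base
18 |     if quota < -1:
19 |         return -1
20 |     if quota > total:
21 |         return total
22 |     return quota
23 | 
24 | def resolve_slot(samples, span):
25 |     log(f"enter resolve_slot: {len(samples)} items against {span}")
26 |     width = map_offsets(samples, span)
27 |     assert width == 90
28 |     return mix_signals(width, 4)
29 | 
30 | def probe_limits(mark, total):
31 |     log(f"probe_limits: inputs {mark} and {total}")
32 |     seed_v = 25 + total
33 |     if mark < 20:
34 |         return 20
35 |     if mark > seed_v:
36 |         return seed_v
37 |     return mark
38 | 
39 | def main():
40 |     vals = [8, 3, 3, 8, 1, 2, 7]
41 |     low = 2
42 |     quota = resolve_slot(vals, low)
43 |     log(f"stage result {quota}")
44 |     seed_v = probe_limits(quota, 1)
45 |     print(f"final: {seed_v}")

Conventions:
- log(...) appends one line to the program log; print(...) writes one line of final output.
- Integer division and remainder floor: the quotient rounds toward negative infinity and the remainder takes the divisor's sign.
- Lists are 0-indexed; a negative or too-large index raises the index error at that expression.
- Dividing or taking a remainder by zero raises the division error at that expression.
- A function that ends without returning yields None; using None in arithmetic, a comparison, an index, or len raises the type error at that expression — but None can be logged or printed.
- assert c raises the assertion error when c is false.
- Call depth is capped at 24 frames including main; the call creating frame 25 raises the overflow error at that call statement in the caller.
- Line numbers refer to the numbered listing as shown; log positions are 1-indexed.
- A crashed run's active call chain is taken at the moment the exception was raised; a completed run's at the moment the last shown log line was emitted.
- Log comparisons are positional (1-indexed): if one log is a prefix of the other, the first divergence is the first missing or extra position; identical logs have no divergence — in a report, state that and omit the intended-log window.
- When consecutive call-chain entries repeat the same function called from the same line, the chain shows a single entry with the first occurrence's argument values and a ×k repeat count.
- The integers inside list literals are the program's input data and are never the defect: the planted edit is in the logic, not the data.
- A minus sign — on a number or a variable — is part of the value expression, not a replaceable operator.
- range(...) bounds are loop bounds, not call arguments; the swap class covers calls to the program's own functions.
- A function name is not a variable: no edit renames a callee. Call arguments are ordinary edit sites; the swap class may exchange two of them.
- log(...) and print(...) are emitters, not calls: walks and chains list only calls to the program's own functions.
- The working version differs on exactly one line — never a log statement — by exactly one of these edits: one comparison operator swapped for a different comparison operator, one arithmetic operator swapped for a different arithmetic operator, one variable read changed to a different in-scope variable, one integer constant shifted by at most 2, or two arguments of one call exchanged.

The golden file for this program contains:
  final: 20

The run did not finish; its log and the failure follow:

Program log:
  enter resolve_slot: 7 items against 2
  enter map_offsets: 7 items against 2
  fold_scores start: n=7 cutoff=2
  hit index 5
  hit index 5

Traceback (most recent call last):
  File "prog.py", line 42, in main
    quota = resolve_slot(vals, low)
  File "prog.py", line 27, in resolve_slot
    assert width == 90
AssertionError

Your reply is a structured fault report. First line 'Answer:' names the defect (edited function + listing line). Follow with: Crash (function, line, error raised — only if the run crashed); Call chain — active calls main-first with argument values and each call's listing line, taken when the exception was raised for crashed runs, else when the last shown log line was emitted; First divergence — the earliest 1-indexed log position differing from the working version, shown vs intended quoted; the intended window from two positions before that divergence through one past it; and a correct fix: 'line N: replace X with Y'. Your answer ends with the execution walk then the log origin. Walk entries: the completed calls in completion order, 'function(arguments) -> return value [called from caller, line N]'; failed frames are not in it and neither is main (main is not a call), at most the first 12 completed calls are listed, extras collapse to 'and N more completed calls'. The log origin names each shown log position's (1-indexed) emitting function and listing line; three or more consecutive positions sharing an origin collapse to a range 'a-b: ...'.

Answer: the defect is in resolve_slot at line 27.
Key observation: The shown log is a 5-line prefix of the intended one, whose next entry is 'mix_signals: inputs 6 and 4'.
Crash: resolve_slot, line 27, AssertionError.
Call chain: main -> resolve_slot([8, 3, 3, 8, 1, 2, 7], 2) (called at line 42).
First divergence: position 6 — after 5 matching lines the faulty run goes silent; intended next line 'mix_signals: inputs 6 and 4'.
Intended log window:
  4: hit index 5
  5: hit index 5
  6: mix_signals: inputs 6 and 4
  7: stage result 6
Execution walk:
  fold_scores([8, 3, 3, 8, 1, 2, 7], 2) -> 5  [called from map_offsets, line 10]
  map_offsets([8, 3, 3, 8, 1, 2, 7], 2) -> 6  [called from resolve_slot, line 26]
Origin of each log line:
  1 — resolve_slot, line 25
  2 — map_offsets, line 9
  3 — fold_scores, line 2
  4 — fold_scores, line 5
  5 — map_offsets, line 11
A correct fix: line 27: replace `==` with `<=`.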